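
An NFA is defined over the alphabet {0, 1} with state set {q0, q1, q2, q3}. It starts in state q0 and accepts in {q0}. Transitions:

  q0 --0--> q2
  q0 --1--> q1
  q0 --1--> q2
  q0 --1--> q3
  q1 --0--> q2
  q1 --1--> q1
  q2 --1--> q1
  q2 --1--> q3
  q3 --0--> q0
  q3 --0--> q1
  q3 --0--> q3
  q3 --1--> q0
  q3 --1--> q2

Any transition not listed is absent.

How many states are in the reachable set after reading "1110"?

4

Start in {q0}.
Read '1': {q0} → {q1, q2, q3}.
Read '1': {q1, q2, q3} → {q0, q1, q2, q3}.
Read '1': {q0, q1, q2, q3} → {q0, q1, q2, q3}.
Read '0': {q0, q1, q2, q3} → {q0, q1, q2, q3}.
That set has 4 states.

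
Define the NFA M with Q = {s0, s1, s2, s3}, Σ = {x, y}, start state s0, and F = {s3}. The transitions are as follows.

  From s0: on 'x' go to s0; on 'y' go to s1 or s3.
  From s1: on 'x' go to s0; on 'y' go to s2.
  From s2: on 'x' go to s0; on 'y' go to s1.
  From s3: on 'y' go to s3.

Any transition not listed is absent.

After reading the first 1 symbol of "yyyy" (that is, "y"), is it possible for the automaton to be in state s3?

Yes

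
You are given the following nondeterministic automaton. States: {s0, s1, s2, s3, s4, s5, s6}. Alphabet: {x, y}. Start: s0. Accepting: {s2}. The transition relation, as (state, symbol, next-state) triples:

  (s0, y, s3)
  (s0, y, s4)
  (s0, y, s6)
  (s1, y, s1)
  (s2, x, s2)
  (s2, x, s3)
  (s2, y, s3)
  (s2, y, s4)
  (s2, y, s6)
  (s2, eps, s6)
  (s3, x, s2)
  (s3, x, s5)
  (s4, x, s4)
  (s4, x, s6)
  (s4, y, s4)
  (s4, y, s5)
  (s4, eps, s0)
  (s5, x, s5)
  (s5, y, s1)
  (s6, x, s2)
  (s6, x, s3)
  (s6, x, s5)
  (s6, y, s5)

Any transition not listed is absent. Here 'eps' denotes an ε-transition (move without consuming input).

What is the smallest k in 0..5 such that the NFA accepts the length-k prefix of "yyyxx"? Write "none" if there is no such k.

4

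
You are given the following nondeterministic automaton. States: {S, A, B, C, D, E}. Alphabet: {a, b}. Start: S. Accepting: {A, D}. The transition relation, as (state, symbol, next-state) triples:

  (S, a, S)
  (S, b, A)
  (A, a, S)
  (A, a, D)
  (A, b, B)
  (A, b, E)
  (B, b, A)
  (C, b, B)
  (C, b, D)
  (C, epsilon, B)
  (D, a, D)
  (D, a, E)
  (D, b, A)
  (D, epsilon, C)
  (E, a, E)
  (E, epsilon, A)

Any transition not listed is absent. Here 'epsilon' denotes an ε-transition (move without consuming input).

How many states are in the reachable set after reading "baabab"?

Start in {S}.
Read 'b': {S} → {A}.
Read 'a': {A} → {S, B, C, D}.
Read 'a': {S, B, C, D} → {S, A, B, C, D, E}.
Read 'b': {S, A, B, C, D, E} → {A, B, C, D, E}.
Read 'a': {A, B, C, D, E} → {S, A, B, C, D, E}.
Read 'b': {S, A, B, C, D, E} → {A, B, C, D, E}.
That set has 5 states.

5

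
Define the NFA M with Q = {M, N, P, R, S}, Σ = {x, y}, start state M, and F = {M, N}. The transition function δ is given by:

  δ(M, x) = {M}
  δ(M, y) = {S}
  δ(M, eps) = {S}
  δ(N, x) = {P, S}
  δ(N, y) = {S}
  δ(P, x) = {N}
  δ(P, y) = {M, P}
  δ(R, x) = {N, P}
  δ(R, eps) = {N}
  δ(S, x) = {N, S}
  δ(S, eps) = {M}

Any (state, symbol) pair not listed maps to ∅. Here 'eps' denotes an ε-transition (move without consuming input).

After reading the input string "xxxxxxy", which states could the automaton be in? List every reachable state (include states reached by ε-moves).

{M, P, S}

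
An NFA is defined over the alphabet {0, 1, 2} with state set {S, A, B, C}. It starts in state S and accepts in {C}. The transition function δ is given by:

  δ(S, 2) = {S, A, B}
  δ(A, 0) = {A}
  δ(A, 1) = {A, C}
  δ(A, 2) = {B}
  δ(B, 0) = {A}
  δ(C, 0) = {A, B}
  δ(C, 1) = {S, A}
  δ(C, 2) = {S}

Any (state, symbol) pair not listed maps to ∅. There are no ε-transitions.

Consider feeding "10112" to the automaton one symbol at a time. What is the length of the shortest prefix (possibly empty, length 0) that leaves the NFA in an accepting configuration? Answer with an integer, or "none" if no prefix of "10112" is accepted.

Start in {S}.
Read '1': S→∅; now ∅.
The set is empty and remains empty for the remaining 4 symbols.
No reachable set along the way intersects F.

none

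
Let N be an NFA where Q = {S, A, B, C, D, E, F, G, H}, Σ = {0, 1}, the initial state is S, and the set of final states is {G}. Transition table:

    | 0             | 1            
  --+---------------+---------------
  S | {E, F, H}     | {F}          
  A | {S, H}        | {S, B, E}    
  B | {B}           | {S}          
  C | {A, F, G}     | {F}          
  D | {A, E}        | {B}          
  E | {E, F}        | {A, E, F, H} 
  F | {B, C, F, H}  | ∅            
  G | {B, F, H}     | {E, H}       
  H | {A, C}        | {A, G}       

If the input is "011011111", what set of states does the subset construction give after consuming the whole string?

{S, A, B, E, F, G, H}

Start in {S}.
Read '0': S→{E, F, H}; now {E, F, H}.
Read '1': E→{A, E, F, H}, F→∅, H→{A, G}; now {A, E, F, G, H}.
Read '1': A→{S, B, E}, E→{A, E, F, H}, F→∅, G→{E, H}, H→{A, G}; now {S, A, B, E, F, G, H}.
Read '0': S→{E, F, H}, A→{S, H}, B→{B}, E→{E, F}, F→{B, C, F, H}, G→{B, F, H}, H→{A, C}; now {S, A, B, C, E, F, H}.
Read '1': S→{F}, A→{S, B, E}, B→{S}, C→{F}, E→{A, E, F, H}, F→∅, H→{A, G}; now {S, A, B, E, F, G, H}.
Read '1': S→{F}, A→{S, B, E}, B→{S}, E→{A, E, F, H}, F→∅, G→{E, H}, H→{A, G}; now {S, A, B, E, F, G, H}.
Read '1': S→{F}, A→{S, B, E}, B→{S}, E→{A, E, F, H}, F→∅, G→{E, H}, H→{A, G}; now {S, A, B, E, F, G, H}.
Read '1': S→{F}, A→{S, B, E}, B→{S}, E→{A, E, F, H}, F→∅, G→{E, H}, H→{A, G}; now {S, A, B, E, F, G, H}.
Read '1': S→{F}, A→{S, B, E}, B→{S}, E→{A, E, F, H}, F→∅, G→{E, H}, H→{A, G}; now {S, A, B, E, F, G, H}.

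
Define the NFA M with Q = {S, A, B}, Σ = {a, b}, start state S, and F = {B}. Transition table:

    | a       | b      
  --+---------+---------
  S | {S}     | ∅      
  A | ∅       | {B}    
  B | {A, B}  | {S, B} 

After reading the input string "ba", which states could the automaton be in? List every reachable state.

∅

Start in {S}.
Read 'b': {S} → ∅.
The set is empty and remains empty for the remaining 1 symbol.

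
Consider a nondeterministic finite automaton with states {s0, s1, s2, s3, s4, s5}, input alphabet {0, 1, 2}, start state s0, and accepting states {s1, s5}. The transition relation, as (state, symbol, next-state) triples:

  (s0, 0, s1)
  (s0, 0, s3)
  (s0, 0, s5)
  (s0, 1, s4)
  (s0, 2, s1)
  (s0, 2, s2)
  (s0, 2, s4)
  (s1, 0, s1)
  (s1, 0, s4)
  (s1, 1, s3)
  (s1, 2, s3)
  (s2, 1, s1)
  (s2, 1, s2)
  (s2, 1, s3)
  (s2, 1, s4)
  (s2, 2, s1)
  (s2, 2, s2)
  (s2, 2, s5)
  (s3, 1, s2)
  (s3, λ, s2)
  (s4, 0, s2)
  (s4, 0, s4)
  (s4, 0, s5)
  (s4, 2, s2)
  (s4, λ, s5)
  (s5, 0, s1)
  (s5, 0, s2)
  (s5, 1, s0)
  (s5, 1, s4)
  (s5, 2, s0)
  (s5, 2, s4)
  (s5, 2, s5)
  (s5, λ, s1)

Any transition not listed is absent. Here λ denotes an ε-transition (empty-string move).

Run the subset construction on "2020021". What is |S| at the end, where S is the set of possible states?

Start in {s0}.
Read '2': s0→{s1, s2, s4}; union {s1, s2, s4}; ε-closure = {s1, s2, s4, s5}.
Read '0': s1→{s1, s4}, s2→∅, s4→{s2, s4, s5}, s5→{s1, s2}; now {s1, s2, s4, s5}.
Read '2': s1→{s3}, s2→{s1, s2, s5}, s4→{s2}, s5→{s0, s4, s5}; now {s0, s1, s2, s3, s4, s5}.
Read '0': s0→{s1, s3, s5}, s1→{s1, s4}, s2→∅, s3→∅, s4→{s2, s4, s5}, s5→{s1, s2}; now {s1, s2, s3, s4, s5}.
Read '0': s1→{s1, s4}, s2→∅, s3→∅, s4→{s2, s4, s5}, s5→{s1, s2}; now {s1, s2, s4, s5}.
Read '2': s1→{s3}, s2→{s1, s2, s5}, s4→{s2}, s5→{s0, s4, s5}; now {s0, s1, s2, s3, s4, s5}.
Read '1': s0→{s4}, s1→{s3}, s2→{s1, s2, s3, s4}, s3→{s2}, s4→∅, s5→{s0, s4}; union {s0, s1, s2, s3, s4}; ε-closure = {s0, s1, s2, s3, s4, s5}.
That set has 6 states.

6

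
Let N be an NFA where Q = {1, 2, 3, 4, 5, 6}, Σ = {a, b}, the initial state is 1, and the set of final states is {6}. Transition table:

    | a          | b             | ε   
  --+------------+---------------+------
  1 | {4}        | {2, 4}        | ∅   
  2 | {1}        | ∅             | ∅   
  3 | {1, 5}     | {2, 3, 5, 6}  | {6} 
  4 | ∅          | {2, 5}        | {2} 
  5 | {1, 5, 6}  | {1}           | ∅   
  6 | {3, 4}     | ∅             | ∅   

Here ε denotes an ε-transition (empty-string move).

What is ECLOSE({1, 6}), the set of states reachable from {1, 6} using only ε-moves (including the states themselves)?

Begin with {1, 6}.
No ε-moves leave this set, so the closure equals the set itself.

{1, 6}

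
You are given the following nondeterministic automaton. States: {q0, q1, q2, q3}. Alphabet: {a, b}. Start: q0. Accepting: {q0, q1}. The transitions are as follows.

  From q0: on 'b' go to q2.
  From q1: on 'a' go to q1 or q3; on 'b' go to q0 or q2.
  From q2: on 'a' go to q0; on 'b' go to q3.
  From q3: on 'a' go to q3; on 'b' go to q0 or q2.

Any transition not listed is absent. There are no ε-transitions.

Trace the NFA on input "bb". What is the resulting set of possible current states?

Start in {q0}.
Read 'b': q0→{q2}; now {q2}.
Read 'b': q2→{q3}; now {q3}.

{q3}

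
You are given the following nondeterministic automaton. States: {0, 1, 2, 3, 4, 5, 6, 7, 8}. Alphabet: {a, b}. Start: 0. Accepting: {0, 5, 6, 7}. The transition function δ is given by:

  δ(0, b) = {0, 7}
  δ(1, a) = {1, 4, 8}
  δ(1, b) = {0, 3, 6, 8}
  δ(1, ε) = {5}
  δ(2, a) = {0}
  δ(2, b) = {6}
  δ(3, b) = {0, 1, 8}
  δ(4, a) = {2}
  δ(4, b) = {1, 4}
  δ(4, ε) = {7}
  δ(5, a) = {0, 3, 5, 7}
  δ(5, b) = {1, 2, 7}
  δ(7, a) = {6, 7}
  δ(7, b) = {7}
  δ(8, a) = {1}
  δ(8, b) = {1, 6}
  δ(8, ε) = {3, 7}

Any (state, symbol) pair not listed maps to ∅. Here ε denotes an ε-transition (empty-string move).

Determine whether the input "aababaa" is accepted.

No

Start in {0}.
Read 'a': 0→∅; now ∅.
The set is empty and remains empty for the remaining 6 symbols.
The final set ∅ contains no accepting state.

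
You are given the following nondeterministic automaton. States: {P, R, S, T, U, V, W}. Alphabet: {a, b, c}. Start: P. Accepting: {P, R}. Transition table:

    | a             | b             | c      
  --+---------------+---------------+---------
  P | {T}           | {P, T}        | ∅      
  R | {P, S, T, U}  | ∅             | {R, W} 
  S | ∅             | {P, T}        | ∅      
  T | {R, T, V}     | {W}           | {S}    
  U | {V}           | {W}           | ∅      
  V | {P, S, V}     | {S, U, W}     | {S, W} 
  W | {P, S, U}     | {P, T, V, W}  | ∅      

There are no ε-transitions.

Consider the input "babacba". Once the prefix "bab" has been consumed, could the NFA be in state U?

Start in {P}.
Read 'b': {P} → {P, T}.
Read 'a': {P, T} → {R, T, V}.
Read 'b': {R, T, V} → {S, U, W}.
State U is in {S, U, W}.

Yes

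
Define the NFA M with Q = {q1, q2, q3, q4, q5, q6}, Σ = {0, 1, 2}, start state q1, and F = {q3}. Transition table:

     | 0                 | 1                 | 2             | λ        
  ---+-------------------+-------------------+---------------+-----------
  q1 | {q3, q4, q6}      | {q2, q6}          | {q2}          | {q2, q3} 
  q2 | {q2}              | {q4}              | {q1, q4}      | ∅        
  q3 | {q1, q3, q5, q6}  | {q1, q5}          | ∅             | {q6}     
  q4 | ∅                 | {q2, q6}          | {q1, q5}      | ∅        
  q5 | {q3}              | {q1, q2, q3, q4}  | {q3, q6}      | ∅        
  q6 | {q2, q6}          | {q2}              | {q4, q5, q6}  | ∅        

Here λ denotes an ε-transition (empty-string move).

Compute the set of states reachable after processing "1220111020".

{q1, q2, q3, q4, q5, q6}

Start: ε-closure({q1}) = {q1, q2, q3, q6}.
Read '1': q1→{q2, q6}, q2→{q4}, q3→{q1, q5}, q6→{q2}; union {q1, q2, q4, q5, q6}; ε-closure = {q1, q2, q3, q4, q5, q6}.
Read '2': q1→{q2}, q2→{q1, q4}, q3→∅, q4→{q1, q5}, q5→{q3, q6}, q6→{q4, q5, q6}; now {q1, q2, q3, q4, q5, q6}.
Read '2': q1→{q2}, q2→{q1, q4}, q3→∅, q4→{q1, q5}, q5→{q3, q6}, q6→{q4, q5, q6}; now {q1, q2, q3, q4, q5, q6}.
Read '0': q1→{q3, q4, q6}, q2→{q2}, q3→{q1, q3, q5, q6}, q4→∅, q5→{q3}, q6→{q2, q6}; now {q1, q2, q3, q4, q5, q6}.
Read '1': q1→{q2, q6}, q2→{q4}, q3→{q1, q5}, q4→{q2, q6}, q5→{q1, q2, q3, q4}, q6→{q2}; now {q1, q2, q3, q4, q5, q6}.
Read '1': q1→{q2, q6}, q2→{q4}, q3→{q1, q5}, q4→{q2, q6}, q5→{q1, q2, q3, q4}, q6→{q2}; now {q1, q2, q3, q4, q5, q6}.
Read '1': q1→{q2, q6}, q2→{q4}, q3→{q1, q5}, q4→{q2, q6}, q5→{q1, q2, q3, q4}, q6→{q2}; now {q1, q2, q3, q4, q5, q6}.
Read '0': q1→{q3, q4, q6}, q2→{q2}, q3→{q1, q3, q5, q6}, q4→∅, q5→{q3}, q6→{q2, q6}; now {q1, q2, q3, q4, q5, q6}.
Read '2': q1→{q2}, q2→{q1, q4}, q3→∅, q4→{q1, q5}, q5→{q3, q6}, q6→{q4, q5, q6}; now {q1, q2, q3, q4, q5, q6}.
Read '0': q1→{q3, q4, q6}, q2→{q2}, q3→{q1, q3, q5, q6}, q4→∅, q5→{q3}, q6→{q2, q6}; now {q1, q2, q3, q4, q5, q6}.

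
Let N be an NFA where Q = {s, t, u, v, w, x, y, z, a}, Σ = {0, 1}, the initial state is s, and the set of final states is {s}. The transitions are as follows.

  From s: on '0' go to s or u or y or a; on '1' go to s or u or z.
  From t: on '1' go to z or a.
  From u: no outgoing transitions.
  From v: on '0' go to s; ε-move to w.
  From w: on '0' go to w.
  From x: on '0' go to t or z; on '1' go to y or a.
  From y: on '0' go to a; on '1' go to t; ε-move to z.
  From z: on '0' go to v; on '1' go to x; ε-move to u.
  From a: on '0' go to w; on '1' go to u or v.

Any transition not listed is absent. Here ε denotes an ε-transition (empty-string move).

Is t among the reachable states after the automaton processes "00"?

Start in {s}.
Read '0': {s} → {s, u, y, z, a}.
Read '0': {s, u, y, z, a} → {s, u, v, w, y, z, a}.
State t is not in {s, u, v, w, y, z, a}.

No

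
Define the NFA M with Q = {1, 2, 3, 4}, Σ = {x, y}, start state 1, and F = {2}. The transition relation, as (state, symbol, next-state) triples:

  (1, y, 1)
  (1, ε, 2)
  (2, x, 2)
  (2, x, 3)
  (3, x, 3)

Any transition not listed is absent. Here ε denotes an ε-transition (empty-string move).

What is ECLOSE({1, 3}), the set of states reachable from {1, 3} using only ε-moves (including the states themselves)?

{1, 2, 3}

Begin with {1, 3}.
ε-move 1 → 2; add 2.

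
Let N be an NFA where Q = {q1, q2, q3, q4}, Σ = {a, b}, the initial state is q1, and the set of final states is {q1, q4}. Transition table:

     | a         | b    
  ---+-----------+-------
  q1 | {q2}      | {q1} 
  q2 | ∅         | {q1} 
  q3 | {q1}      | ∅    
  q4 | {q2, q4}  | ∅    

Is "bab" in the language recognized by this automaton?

Start in {q1}.
Read 'b': {q1} → {q1}.
Read 'a': {q1} → {q2}.
Read 'b': {q2} → {q1}.
The final set {q1} contains the accepting state q1.

Yes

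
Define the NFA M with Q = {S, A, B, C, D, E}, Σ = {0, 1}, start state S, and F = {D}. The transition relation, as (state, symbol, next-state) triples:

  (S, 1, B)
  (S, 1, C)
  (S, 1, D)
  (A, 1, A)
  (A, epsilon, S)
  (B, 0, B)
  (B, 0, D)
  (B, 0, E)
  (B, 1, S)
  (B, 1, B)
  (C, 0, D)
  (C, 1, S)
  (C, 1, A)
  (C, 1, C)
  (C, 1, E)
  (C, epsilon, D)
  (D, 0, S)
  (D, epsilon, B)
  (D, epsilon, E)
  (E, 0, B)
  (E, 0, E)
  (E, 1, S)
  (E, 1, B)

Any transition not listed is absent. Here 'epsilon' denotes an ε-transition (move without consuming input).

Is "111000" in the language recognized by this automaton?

Start in {S}.
Read '1': S→{B, C, D}; union {B, C, D}; ε-closure = {B, C, D, E}.
Read '1': B→{S, B}, C→{S, A, C, E}, D→∅, E→{S, B}; union {S, A, B, C, E}; ε-closure = {S, A, B, C, D, E}.
Read '1': S→{B, C, D}, A→{A}, B→{S, B}, C→{S, A, C, E}, D→∅, E→{S, B}; now {S, A, B, C, D, E}.
Read '0': S→∅, A→∅, B→{B, D, E}, C→{D}, D→{S}, E→{B, E}; now {S, B, D, E}.
Read '0': S→∅, B→{B, D, E}, D→{S}, E→{B, E}; now {S, B, D, E}.
Read '0': S→∅, B→{B, D, E}, D→{S}, E→{B, E}; now {S, B, D, E}.
The final set {S, B, D, E} contains the accepting state D.

Yes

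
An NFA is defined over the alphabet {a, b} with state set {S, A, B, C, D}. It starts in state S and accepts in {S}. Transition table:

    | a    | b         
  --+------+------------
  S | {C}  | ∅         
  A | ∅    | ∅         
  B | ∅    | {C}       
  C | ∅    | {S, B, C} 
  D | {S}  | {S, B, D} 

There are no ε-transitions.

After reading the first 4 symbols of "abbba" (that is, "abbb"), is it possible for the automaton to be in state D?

No

Start in {S}.
Read 'a': S→{C}; now {C}.
Read 'b': C→{S, B, C}; now {S, B, C}.
Read 'b': S→∅, B→{C}, C→{S, B, C}; now {S, B, C}.
Read 'b': S→∅, B→{C}, C→{S, B, C}; now {S, B, C}.
State D is not in {S, B, C}.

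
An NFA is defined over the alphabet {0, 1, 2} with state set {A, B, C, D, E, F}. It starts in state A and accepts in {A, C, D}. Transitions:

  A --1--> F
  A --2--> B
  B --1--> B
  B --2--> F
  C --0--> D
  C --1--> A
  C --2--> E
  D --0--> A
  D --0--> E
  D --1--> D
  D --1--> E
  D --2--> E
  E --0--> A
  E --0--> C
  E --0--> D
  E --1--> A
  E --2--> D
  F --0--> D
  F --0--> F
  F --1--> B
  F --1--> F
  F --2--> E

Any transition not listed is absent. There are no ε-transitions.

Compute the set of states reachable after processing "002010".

∅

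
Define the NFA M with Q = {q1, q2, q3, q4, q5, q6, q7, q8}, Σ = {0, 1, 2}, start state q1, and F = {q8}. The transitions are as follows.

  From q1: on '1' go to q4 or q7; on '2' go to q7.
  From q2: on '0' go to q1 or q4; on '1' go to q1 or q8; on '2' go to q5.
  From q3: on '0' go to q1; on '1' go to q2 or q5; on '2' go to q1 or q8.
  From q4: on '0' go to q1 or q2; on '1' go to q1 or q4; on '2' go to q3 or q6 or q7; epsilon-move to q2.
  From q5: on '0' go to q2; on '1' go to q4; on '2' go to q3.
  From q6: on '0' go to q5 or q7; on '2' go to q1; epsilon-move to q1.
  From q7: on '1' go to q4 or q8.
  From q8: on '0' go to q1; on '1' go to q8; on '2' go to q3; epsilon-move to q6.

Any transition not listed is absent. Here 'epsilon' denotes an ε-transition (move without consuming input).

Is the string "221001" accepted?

No

Start in {q1}.
Read '2': q1→{q7}; now {q7}.
Read '2': q7→∅; now ∅.
The set is empty and remains empty for the remaining 4 symbols.
The final set ∅ contains no accepting state.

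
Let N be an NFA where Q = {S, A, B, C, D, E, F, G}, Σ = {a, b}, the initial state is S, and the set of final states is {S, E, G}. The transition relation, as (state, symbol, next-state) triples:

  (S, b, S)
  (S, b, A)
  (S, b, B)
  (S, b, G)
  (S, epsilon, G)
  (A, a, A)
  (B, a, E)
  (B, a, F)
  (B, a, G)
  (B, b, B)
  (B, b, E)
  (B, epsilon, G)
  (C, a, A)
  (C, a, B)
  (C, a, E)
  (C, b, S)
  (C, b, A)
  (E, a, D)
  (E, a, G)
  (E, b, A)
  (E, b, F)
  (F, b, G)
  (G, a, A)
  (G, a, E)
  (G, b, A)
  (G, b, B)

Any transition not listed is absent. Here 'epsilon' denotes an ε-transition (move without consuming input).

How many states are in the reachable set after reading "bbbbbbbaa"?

4

Start: ε-closure({S}) = {S, G}.
Read 'b': S→{S, A, B, G}, G→{A, B}; now {S, A, B, G}.
Read 'b': S→{S, A, B, G}, A→∅, B→{B, E}, G→{A, B}; now {S, A, B, E, G}.
Read 'b': S→{S, A, B, G}, A→∅, B→{B, E}, E→{A, F}, G→{A, B}; now {S, A, B, E, F, G}.
Read 'b': S→{S, A, B, G}, A→∅, B→{B, E}, E→{A, F}, F→{G}, G→{A, B}; now {S, A, B, E, F, G}.
Read 'b': S→{S, A, B, G}, A→∅, B→{B, E}, E→{A, F}, F→{G}, G→{A, B}; now {S, A, B, E, F, G}.
Read 'b': S→{S, A, B, G}, A→∅, B→{B, E}, E→{A, F}, F→{G}, G→{A, B}; now {S, A, B, E, F, G}.
Read 'b': S→{S, A, B, G}, A→∅, B→{B, E}, E→{A, F}, F→{G}, G→{A, B}; now {S, A, B, E, F, G}.
Read 'a': S→∅, A→{A}, B→{E, F, G}, E→{D, G}, F→∅, G→{A, E}; now {A, D, E, F, G}.
Read 'a': A→{A}, D→∅, E→{D, G}, F→∅, G→{A, E}; now {A, D, E, G}.
That set has 4 states.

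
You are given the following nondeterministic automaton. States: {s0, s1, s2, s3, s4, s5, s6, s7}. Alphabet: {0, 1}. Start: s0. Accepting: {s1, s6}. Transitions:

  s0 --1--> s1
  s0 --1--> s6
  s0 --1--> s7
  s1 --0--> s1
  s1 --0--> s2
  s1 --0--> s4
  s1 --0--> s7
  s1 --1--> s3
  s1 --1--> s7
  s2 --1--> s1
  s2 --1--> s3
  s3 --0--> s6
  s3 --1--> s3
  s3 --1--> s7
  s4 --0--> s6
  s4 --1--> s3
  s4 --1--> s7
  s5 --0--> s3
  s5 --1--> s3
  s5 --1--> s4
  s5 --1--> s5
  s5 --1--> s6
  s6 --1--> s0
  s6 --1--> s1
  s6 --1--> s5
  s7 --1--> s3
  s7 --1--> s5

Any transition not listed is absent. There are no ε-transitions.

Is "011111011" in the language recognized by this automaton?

No

Start in {s0}.
Read '0': s0→∅; now ∅.
The set is empty and remains empty for the remaining 8 symbols.
The final set ∅ contains no accepting state.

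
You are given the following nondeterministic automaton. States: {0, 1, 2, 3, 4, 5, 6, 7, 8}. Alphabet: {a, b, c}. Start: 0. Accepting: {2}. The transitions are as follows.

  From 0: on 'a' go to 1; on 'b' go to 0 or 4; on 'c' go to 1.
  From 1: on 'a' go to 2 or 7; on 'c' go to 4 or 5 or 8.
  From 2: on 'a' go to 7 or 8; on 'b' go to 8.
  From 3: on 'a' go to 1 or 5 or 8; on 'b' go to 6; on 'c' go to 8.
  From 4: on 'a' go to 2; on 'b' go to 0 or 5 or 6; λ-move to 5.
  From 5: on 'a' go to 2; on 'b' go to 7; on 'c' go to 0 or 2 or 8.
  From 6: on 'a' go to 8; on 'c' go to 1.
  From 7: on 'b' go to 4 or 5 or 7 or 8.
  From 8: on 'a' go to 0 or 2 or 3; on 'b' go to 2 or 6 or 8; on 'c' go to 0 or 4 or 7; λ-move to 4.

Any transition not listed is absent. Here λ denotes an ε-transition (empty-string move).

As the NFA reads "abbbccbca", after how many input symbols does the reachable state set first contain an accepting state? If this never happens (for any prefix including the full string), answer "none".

none

Start in {0}.
Read 'a': {0} → {1}.
Read 'b': {1} → ∅.
The set is empty and remains empty for the remaining 7 symbols.
No reachable set along the way intersects F.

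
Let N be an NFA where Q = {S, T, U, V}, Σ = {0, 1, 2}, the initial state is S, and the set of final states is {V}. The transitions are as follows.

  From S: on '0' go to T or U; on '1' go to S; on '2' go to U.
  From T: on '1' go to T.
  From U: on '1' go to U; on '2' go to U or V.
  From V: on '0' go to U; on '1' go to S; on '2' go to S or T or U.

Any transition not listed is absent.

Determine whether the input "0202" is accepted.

Yes

Start in {S}.
Read '0': {S} → {T, U}.
Read '2': {T, U} → {U, V}.
Read '0': {U, V} → {U}.
Read '2': {U} → {U, V}.
The final set {U, V} contains the accepting state V.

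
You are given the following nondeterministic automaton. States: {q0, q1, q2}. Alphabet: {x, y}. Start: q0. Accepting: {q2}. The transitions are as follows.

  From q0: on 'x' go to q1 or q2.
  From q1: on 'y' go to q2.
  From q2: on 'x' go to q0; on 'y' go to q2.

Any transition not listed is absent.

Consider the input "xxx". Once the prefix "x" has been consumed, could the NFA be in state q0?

Start in {q0}.
Read 'x': {q0} → {q1, q2}.
State q0 is not in {q1, q2}.

No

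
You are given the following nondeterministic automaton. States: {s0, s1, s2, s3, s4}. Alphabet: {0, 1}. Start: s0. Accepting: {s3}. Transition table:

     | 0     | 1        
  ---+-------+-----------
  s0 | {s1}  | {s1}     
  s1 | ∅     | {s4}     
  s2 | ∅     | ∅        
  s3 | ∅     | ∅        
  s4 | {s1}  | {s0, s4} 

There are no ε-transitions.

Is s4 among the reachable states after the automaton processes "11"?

Yes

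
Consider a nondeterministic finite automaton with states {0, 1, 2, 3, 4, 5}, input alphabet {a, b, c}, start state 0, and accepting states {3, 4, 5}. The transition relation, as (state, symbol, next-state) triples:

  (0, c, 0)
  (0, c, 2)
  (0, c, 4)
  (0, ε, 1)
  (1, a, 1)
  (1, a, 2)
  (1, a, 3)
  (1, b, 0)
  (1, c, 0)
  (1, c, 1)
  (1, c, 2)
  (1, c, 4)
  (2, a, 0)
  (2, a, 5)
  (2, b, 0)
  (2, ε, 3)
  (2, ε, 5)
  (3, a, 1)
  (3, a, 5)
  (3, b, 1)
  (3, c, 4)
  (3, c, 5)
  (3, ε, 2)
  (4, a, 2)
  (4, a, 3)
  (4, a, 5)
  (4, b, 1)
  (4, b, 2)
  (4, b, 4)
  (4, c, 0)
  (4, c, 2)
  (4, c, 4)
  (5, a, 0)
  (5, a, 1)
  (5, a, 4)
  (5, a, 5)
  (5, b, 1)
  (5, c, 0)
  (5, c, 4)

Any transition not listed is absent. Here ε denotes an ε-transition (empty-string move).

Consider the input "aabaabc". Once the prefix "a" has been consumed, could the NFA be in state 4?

Start: ε-closure({0}) = {0, 1}.
Read 'a': {0, 1} → {1, 2, 3, 5}.
State 4 is not in {1, 2, 3, 5}.

No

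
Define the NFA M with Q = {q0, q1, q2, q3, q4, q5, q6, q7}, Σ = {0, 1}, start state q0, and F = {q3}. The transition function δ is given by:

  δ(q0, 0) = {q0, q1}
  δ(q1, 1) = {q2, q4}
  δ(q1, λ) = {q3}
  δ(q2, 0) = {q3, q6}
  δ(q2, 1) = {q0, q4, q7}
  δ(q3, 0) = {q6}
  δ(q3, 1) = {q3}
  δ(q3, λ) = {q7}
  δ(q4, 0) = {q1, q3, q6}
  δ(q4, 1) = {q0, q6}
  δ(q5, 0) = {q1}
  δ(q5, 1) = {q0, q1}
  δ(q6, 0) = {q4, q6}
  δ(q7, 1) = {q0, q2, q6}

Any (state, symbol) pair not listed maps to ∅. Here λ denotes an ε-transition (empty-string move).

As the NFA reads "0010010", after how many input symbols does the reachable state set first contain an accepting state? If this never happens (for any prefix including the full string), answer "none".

Start in {q0}.
Read '0': {q0} → {q0, q1, q3, q7}.
None of the earlier sets intersect F, but {q0, q1, q3, q7} does.

1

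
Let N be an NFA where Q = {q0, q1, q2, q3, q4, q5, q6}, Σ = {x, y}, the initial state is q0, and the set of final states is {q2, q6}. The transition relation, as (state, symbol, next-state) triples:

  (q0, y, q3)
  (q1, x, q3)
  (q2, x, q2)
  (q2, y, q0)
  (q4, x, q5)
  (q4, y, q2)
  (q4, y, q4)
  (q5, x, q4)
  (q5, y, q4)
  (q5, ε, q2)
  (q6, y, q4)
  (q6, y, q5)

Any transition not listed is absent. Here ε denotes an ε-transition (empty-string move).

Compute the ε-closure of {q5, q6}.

Begin with {q5, q6}.
ε-move q5 → q2; add q2.

{q2, q5, q6}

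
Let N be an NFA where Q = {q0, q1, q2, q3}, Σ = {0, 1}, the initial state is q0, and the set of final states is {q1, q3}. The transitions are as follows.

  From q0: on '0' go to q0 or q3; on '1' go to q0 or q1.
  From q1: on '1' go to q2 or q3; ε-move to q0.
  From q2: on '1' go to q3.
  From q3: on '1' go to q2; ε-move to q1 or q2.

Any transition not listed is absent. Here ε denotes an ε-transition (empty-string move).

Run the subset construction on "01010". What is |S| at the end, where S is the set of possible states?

4

Start in {q0}.
Read '0': q0→{q0, q3}; union {q0, q3}; ε-closure = {q0, q1, q2, q3}.
Read '1': q0→{q0, q1}, q1→{q2, q3}, q2→{q3}, q3→{q2}; now {q0, q1, q2, q3}.
Read '0': q0→{q0, q3}, q1→∅, q2→∅, q3→∅; union {q0, q3}; ε-closure = {q0, q1, q2, q3}.
Read '1': q0→{q0, q1}, q1→{q2, q3}, q2→{q3}, q3→{q2}; now {q0, q1, q2, q3}.
Read '0': q0→{q0, q3}, q1→∅, q2→∅, q3→∅; union {q0, q3}; ε-closure = {q0, q1, q2, q3}.
That set has 4 states.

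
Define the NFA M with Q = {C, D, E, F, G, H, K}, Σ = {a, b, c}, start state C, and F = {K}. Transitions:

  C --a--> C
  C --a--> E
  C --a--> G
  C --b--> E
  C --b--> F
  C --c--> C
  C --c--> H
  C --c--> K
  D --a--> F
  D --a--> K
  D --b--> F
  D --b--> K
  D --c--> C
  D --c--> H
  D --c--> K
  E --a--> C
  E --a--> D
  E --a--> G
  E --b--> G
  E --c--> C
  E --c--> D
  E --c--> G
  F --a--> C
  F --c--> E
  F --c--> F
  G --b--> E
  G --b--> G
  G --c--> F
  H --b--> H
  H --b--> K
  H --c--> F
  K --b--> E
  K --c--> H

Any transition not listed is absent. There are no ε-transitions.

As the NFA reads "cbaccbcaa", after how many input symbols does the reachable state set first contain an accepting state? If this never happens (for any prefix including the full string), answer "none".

1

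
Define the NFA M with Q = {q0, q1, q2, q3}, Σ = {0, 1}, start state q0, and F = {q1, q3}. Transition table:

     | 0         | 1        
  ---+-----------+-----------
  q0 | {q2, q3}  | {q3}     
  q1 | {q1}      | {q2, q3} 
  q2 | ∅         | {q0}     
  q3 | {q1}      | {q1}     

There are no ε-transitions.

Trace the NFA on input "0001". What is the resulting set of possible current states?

{q2, q3}

Start in {q0}.
Read '0': q0→{q2, q3}; now {q2, q3}.
Read '0': q2→∅, q3→{q1}; now {q1}.
Read '0': q1→{q1}; now {q1}.
Read '1': q1→{q2, q3}; now {q2, q3}.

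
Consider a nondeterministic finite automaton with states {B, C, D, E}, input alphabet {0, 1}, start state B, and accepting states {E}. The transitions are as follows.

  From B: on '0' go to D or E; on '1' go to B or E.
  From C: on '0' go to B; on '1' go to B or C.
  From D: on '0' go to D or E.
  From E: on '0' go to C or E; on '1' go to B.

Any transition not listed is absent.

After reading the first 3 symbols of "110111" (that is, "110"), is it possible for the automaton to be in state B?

Start in {B}.
Read '1': B→{B, E}; now {B, E}.
Read '1': B→{B, E}, E→{B}; now {B, E}.
Read '0': B→{D, E}, E→{C, E}; now {C, D, E}.
State B is not in {C, D, E}.

No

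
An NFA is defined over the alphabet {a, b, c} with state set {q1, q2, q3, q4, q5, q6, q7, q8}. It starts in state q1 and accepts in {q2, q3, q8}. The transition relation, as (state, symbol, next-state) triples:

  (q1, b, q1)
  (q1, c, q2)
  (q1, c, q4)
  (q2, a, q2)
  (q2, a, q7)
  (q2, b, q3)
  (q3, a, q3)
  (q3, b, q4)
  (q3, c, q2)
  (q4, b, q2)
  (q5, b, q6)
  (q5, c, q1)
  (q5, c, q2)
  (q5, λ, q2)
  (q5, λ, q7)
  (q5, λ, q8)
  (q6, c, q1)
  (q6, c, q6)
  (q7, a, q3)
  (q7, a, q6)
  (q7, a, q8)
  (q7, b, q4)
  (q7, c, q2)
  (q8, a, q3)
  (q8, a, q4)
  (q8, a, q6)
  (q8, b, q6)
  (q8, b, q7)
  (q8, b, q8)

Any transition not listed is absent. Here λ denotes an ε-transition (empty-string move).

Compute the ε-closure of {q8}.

{q8}

Begin with {q8}.
No ε-moves leave this set, so the closure equals the set itself.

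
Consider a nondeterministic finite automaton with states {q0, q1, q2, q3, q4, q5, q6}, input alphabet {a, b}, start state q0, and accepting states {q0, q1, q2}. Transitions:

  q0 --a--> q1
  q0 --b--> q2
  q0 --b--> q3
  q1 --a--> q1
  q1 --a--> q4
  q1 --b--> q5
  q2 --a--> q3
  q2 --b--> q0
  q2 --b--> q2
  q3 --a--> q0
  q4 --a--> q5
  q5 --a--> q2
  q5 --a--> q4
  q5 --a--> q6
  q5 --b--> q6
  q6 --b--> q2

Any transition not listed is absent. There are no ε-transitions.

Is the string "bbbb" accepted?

Yes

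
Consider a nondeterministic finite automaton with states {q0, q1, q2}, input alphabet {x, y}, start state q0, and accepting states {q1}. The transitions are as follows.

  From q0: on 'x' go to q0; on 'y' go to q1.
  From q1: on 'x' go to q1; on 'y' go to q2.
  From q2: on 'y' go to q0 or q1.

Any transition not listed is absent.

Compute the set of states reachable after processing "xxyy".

Start in {q0}.
Read 'x': q0→{q0}; now {q0}.
Read 'x': q0→{q0}; now {q0}.
Read 'y': q0→{q1}; now {q1}.
Read 'y': q1→{q2}; now {q2}.

{q2}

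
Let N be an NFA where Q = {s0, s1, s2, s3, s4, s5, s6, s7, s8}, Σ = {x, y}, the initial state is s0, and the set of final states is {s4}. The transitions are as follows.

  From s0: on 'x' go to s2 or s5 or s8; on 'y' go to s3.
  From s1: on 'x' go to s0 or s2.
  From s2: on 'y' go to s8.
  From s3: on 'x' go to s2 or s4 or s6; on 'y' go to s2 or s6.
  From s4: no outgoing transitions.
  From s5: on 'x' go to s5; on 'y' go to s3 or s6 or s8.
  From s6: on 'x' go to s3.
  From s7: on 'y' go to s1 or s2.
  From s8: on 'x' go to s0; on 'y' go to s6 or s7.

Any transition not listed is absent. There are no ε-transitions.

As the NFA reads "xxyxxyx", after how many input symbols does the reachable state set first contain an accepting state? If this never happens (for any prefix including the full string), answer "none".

4

Start in {s0}.
Read 'x': {s0} → {s2, s5, s8}.
Read 'x': {s2, s5, s8} → {s0, s5}.
Read 'y': {s0, s5} → {s3, s6, s8}.
Read 'x': {s3, s6, s8} → {s0, s2, s3, s4, s6}.
None of the earlier sets intersect F, but {s0, s2, s3, s4, s6} does.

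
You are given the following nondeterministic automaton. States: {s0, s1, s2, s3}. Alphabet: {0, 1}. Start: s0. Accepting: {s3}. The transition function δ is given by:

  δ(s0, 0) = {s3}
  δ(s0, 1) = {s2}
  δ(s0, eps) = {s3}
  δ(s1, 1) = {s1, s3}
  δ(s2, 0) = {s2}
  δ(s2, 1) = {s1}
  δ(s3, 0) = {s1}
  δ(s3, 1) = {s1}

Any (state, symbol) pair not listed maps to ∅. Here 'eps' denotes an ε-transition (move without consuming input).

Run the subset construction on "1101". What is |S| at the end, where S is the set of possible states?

2

Start: ε-closure({s0}) = {s0, s3}.
Read '1': s0→{s2}, s3→{s1}; now {s1, s2}.
Read '1': s1→{s1, s3}, s2→{s1}; now {s1, s3}.
Read '0': s1→∅, s3→{s1}; now {s1}.
Read '1': s1→{s1, s3}; now {s1, s3}.
That set has 2 states.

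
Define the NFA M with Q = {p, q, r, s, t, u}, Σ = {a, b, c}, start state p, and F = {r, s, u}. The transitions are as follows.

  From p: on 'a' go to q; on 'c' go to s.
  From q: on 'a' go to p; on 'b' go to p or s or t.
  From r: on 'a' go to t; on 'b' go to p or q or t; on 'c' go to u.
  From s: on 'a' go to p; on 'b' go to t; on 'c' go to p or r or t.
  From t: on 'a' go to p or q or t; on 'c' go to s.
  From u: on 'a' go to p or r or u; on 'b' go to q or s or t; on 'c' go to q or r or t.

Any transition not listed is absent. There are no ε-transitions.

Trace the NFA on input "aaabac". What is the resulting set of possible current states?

{s}

Start in {p}.
Read 'a': {p} → {q}.
Read 'a': {q} → {p}.
Read 'a': {p} → {q}.
Read 'b': {q} → {p, s, t}.
Read 'a': {p, s, t} → {p, q, t}.
Read 'c': {p, q, t} → {s}.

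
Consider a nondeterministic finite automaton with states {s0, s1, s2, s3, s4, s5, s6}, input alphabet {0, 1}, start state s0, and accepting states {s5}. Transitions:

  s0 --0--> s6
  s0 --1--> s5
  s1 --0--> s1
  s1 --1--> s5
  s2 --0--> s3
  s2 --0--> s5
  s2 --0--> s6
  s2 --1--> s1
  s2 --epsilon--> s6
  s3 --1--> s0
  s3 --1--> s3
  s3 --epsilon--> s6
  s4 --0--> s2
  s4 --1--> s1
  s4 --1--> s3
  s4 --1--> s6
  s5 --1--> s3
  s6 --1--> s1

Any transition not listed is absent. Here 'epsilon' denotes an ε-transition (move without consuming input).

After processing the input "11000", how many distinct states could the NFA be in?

0

Start in {s0}.
Read '1': {s0} → {s5}.
Read '1': {s5} → {s3, s6}.
Read '0': {s3, s6} → ∅.
The set is empty and remains empty for the remaining 2 symbols.
That set has 0 states.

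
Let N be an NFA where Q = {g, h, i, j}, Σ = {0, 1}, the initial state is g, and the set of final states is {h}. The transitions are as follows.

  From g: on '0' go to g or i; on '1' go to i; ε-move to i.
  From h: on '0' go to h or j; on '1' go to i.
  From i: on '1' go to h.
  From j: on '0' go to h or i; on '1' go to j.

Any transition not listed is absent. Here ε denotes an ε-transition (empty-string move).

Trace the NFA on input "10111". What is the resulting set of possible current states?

{i, j}

Start: ε-closure({g}) = {g, i}.
Read '1': {g, i} → {h, i}.
Read '0': {h, i} → {h, j}.
Read '1': {h, j} → {i, j}.
Read '1': {i, j} → {h, j}.
Read '1': {h, j} → {i, j}.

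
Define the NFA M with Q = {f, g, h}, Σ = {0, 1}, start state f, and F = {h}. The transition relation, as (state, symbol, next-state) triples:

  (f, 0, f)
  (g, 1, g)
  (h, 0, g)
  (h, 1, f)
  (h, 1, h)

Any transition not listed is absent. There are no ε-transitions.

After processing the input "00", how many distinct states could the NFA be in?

Start in {f}.
Read '0': {f} → {f}.
Read '0': {f} → {f}.
That set has 1 state.

1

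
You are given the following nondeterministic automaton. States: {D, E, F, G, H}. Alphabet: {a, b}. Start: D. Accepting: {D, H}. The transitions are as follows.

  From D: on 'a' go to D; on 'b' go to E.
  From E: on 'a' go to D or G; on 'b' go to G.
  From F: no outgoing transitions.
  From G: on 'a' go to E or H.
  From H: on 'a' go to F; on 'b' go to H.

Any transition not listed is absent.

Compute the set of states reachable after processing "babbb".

Start in {D}.
Read 'b': D→{E}; now {E}.
Read 'a': E→{D, G}; now {D, G}.
Read 'b': D→{E}, G→∅; now {E}.
Read 'b': E→{G}; now {G}.
Read 'b': G→∅; now ∅.

∅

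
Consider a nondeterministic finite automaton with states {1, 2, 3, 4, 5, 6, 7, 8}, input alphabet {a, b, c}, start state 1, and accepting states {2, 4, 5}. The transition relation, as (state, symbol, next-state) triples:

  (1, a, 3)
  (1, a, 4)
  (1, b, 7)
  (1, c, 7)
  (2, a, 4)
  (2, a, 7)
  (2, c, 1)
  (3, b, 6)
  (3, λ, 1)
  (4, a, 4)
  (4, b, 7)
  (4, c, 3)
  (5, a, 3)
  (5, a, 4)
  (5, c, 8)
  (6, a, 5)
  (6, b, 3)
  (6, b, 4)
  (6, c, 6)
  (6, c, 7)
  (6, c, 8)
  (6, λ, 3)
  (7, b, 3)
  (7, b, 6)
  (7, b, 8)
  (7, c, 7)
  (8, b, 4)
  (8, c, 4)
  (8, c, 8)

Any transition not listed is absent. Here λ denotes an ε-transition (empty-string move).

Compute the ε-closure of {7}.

Begin with {7}.
No ε-moves leave this set, so the closure equals the set itself.

{7}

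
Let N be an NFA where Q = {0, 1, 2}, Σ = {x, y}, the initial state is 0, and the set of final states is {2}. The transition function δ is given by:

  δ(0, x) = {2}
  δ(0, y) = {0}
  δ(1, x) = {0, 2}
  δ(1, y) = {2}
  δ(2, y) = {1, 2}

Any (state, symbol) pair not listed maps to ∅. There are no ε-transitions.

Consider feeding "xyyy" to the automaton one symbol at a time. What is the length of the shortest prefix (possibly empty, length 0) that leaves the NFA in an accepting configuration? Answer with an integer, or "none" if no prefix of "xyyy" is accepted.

1

Start in {0}.
Read 'x': {0} → {2}.
None of the earlier sets intersect F, but {2} does.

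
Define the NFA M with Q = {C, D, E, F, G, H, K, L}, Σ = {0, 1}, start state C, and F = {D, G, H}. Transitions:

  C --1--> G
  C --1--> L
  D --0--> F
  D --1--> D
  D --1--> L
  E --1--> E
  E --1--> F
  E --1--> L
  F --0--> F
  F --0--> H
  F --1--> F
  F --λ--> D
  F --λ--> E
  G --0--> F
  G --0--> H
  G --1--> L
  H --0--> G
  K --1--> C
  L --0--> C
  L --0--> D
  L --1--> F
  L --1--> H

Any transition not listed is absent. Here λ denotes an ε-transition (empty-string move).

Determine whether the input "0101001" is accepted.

Start in {C}.
Read '0': C→∅; now ∅.
The set is empty and remains empty for the remaining 6 symbols.
The final set ∅ contains no accepting state.

No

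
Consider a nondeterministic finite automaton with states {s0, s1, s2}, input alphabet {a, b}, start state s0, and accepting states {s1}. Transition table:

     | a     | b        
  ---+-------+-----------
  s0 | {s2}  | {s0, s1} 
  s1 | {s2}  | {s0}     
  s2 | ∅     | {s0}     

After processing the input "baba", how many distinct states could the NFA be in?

1

Start in {s0}.
Read 'b': {s0} → {s0, s1}.
Read 'a': {s0, s1} → {s2}.
Read 'b': {s2} → {s0}.
Read 'a': {s0} → {s2}.
That set has 1 state.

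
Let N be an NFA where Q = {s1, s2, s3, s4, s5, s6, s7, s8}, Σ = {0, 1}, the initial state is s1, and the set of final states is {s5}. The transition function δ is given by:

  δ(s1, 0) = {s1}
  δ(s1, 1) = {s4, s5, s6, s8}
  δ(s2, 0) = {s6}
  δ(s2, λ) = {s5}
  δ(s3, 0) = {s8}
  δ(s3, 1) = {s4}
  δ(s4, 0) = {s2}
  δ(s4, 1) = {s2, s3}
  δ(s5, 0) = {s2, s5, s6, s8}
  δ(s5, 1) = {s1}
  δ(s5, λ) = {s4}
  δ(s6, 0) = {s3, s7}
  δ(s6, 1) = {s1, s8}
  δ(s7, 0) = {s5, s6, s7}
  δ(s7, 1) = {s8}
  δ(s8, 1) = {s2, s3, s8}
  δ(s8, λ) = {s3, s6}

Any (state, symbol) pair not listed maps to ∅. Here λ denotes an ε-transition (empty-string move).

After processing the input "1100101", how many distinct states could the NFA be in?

Start in {s1}.
Read '1': {s1} → {s3, s4, s5, s6, s8}.
Read '1': {s3, s4, s5, s6, s8} → {s1, s2, s3, s4, s5, s6, s8}.
Read '0': {s1, s2, s3, s4, s5, s6, s8} → {s1, s2, s3, s4, s5, s6, s7, s8}.
Read '0': {s1, s2, s3, s4, s5, s6, s7, s8} → {s1, s2, s3, s4, s5, s6, s7, s8}.
Read '1': {s1, s2, s3, s4, s5, s6, s7, s8} → {s1, s2, s3, s4, s5, s6, s8}.
Read '0': {s1, s2, s3, s4, s5, s6, s8} → {s1, s2, s3, s4, s5, s6, s7, s8}.
Read '1': {s1, s2, s3, s4, s5, s6, s7, s8} → {s1, s2, s3, s4, s5, s6, s8}.
That set has 7 states.

7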